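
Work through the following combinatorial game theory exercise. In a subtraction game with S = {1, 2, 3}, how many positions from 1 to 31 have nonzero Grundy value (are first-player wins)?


Subtraction set S = {1, 2, 3}, so G(n) = n mod 4.
G(n) = 0 when n is a multiple of 4.
Multiples of 4 in [1, 31]: 7
N-positions (nonzero Grundy) = 31 - 7 = 24

24


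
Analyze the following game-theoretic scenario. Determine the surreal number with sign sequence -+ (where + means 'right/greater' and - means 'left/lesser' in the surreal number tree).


Sign expansion: -+
Rule: track bounds (lo, hi), initially (-inf, +inf). On '+', the current value becomes lo and we move to the simplest number in (value, hi): value + 1 if hi = +inf, otherwise the midpoint (value + hi)/2. On '-', the current value becomes hi and we move to value - 1 if lo = -inf, otherwise the midpoint (lo + value)/2.
Start at 0.
Step 1: sign = -, move left. Bounds: (-inf, 0). Value = -1
Step 2: sign = +, move right. Bounds: (-1, 0). Value = -1/2
The surreal number with sign expansion -+ is -1/2.

-1/2


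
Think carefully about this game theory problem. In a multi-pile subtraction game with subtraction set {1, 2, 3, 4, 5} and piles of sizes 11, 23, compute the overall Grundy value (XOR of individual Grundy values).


Subtraction set: {1, 2, 3, 4, 5}
For this subtraction set, G(n) = n mod 6 (period = max + 1 = 6).
Pile 1 (size 11): G(11) = 11 mod 6 = 5
Pile 2 (size 23): G(23) = 23 mod 6 = 5
Total Grundy value = XOR of all: 5 XOR 5 = 0

0


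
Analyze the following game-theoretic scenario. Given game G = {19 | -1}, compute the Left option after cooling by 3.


Original game: {19 | -1} (a switch {a | b} with a > b).
Cooling by t (for t below the temperature (a - b)/2 = 10) taxes each move by t: {a | b} cooled by t is {a - t | b + t}.
Cooling amount: t = 3
Cooled Left option: 19 - 3 = 16
Cooled Right option: -1 + 3 = 2
Cooled game: {16 | 2}
Left option = 16

16


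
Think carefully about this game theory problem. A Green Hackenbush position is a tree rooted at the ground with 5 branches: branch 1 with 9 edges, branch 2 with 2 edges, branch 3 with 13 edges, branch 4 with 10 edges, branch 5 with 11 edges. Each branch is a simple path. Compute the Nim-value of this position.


The tree has 5 branches from the ground vertex.
In Green Hackenbush, the Nim-value of a simple path of length k is k.
Branch 1: length 9, Nim-value = 9
Branch 2: length 2, Nim-value = 2
Branch 3: length 13, Nim-value = 13
Branch 4: length 10, Nim-value = 10
Branch 5: length 11, Nim-value = 11
Total Nim-value = XOR of all branch values:
0 XOR 9 = 9
9 XOR 2 = 11
11 XOR 13 = 6
6 XOR 10 = 12
12 XOR 11 = 7
Nim-value of the tree = 7

7


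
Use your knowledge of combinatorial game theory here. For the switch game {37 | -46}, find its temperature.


The game is {37 | -46}, a switch {a | b} with numbers a > b.
Cooling {a | b} by t gives {a - t | b + t}, which stops being hot when a - t = b + t, i.e. at t = (a - b)/2. So the temperature of a switch is (a - b)/2.
Temperature = (Left option - Right option) / 2
= (37 - (-46)) / 2
= 83 / 2
= 83/2

83/2


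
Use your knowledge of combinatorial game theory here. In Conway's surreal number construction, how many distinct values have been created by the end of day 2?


Day 0: {|} = 0 is born. Count = 1.
Day n: the number of surreal numbers born by day n is 2^(n+1) - 1.
By day 0: 2^1 - 1 = 1
By day 1: 2^2 - 1 = 3
By day 2: 2^3 - 1 = 7
By day 2: 7 surreal numbers.

7


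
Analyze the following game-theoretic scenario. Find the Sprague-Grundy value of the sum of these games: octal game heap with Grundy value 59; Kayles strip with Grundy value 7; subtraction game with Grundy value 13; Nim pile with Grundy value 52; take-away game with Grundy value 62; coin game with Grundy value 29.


By the Sprague-Grundy theorem, the Grundy value of a sum of games is the XOR of individual Grundy values.
octal game heap: Grundy value = 59. Running XOR: 0 XOR 59 = 59
Kayles strip: Grundy value = 7. Running XOR: 59 XOR 7 = 60
subtraction game: Grundy value = 13. Running XOR: 60 XOR 13 = 49
Nim pile: Grundy value = 52. Running XOR: 49 XOR 52 = 5
take-away game: Grundy value = 62. Running XOR: 5 XOR 62 = 59
coin game: Grundy value = 29. Running XOR: 59 XOR 29 = 38
The combined Grundy value is 38.

38


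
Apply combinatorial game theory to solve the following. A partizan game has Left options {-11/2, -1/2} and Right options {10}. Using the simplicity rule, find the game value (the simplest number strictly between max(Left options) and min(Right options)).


Left options: {-11/2, -1/2}, max = -1/2
Right options: {10}, min = 10
All options are numbers and max(Left) < min(Right), so by the simplicity theorem the value is the simplest (earliest-born) number strictly between -1/2 and 10.
Integers 0 through 9 all lie strictly between -1/2 and 10.
Among integers, the simplest (lowest birthday = smallest |n|; 0 is born on day 0, +-n on day n) is 0.
No non-integer in the interval can be simpler: if x is a non-integer in the interval, then floor(x) or ceil(x) also lies in the interval (the interval contains an integer), and both are proper prefixes of x's sign expansion, i.e. born earlier. So the game value is 0.
Game value = 0

0


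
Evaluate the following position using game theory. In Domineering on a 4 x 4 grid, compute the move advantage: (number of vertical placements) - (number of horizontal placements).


Board is 4 x 4 (rows x cols).
Left (vertical) placements: (rows-1) * cols = 3 * 4 = 12
Right (horizontal) placements: rows * (cols-1) = 4 * 3 = 12
Advantage = Left - Right = 12 - 12 = 0

0


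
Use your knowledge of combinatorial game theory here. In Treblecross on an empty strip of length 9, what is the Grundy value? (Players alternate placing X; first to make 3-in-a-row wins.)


Treblecross: place X on empty cells; 3-in-a-row wins.
Playing within two cells of an existing X lets the opponent win at once, so sensible play treats the cells i-2..i+2 around each X as dead. The player left with no safe cell loses, so this is a normal-play take-away game on strips of safe cells.
Placing X at cell i (0-indexed) of a strip of k safe cells leaves independent strips of sizes max(0, i-2) and max(0, k-i-3). Hence G(k) = mex{ G(max(0,i-2)) XOR G(max(0,k-i-3)) : 0 <= i < k }, with G(0) = 0.
G(1): splits (0,0):0^0=0 -> mex({0}) = 1
G(2): splits (0,0):0^0=0 -> mex({0}) = 1
G(3): splits (0,0):0^0=0 -> mex({0}) = 1
G(4): splits (0,1):0^1=1 (0,0):0^0=0 -> mex({0, 1}) = 2
G(5): splits (0,2):0^1=1 (0,1):0^1=1 (0,0):0^0=0 -> mex({0, 1}) = 2
G(6) = mex({1}) = 0
G(7) = mex({0, 1, 2}) = 3
G(8) = mex({0, 1, 2}) = 3
G(9) = mex({0, 2}) = 1
Therefore G(9) = 1.

1


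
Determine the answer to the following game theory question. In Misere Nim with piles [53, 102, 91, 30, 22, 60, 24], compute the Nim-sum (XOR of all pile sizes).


We need the XOR (exclusive or) of all pile sizes.
After XOR-ing pile 1 (size 53): 0 XOR 53 = 53
After XOR-ing pile 2 (size 102): 53 XOR 102 = 83
After XOR-ing pile 3 (size 91): 83 XOR 91 = 8
After XOR-ing pile 4 (size 30): 8 XOR 30 = 22
After XOR-ing pile 5 (size 22): 22 XOR 22 = 0
After XOR-ing pile 6 (size 60): 0 XOR 60 = 60
After XOR-ing pile 7 (size 24): 60 XOR 24 = 36
The Nim-value of this position is 36.

36


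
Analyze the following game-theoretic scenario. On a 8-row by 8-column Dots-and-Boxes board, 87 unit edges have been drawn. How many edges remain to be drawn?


Grid: 8 x 8 boxes, i.e. 9 rows and 9 columns of dots.
Horizontal edges: (rows + 1) * cols = 9 * 8 = 72
Vertical edges: rows * (cols + 1) = 8 * 9 = 72
Total edges: 72 + 72 = 144
Edges drawn: 87
Remaining: 144 - 87 = 57

57


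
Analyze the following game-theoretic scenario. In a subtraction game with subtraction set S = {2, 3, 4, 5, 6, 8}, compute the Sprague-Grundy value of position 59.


The subtraction set is S = {2, 3, 4, 5, 6, 8}.
G(k) = mex{ G(k - s) : s in S, s <= k }. We compute iteratively: G(0) = 0.
G(1) = mex({}) = 0
G(2) = mex({0}) = 1
G(3) = mex({0}) = 1
G(4) = mex({0, 1}) = 2
G(5) = mex({0, 1}) = 2
G(6) = mex({0, 1, 2}) = 3
G(7) = mex({0, 1, 2}) = 3
G(8) = mex({0, 1, 2, 3}) = 4
G(9) = mex({0, 1, 2, 3}) = 4
G(10) = mex({1, 2, 3, 4}) = 0
G(11) = mex({1, 2, 3, 4}) = 0
G(12) = mex({0, 2, 3, 4}) = 1
G(13) = mex({0, 2, 3, 4}) = 1
G(14) = mex({0, 1, 3, 4}) = 2
G(15) = mex({0, 1, 3, 4}) = 2
G(16) = mex({0, 1, 2, 4}) = 3
G(17) = mex({0, 1, 2, 4}) = 3
Observe that G(10)..G(17) = 0, 0, 1, 1, 2, 2, 3, 3 repeats G(0)..G(7) = 0, 0, 1, 1, 2, 2, 3, 3.
For k >= max(S) = 8, G(k) is determined by the previous 8 values G(k-8)..G(k-1); a window of 8 consecutive values has recurred shifted by 10, so by induction G(k + 10) = G(k) for all k >= 0: the sequence is periodic from the start with period 10.
One period: G(0..9) = 0, 0, 1, 1, 2, 2, 3, 3, 4, 4.
59 mod 10 = 9, so G(59) = G(9) = 4.

4


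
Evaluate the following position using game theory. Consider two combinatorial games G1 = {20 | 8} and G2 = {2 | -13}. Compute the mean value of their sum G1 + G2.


G1 = {20 | 8}, G2 = {2 | -13}
Each is a switch {a | b} with numbers a > b; its mean value is (a + b)/2, and mean value is additive over game sums: m(G1 + G2) = m(G1) + m(G2).
Mean of G1 = (20 + (8))/2 = 28/2 = 14
Mean of G2 = (2 + (-13))/2 = -11/2 = -11/2
Mean of G1 + G2 = 14 + -11/2 = 17/2

17/2


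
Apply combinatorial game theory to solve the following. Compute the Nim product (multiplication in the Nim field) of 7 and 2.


Nim multiplication is bilinear over XOR: (u XOR v) * w = (u*w) XOR (v*w).
So we split each operand into its bit components and XOR the pairwise Nim products.
7 = 1 + 2 + 4 (as XOR of powers of 2).
2 = 2 (as XOR of powers of 2).
Using the standard Nim-product table on single bits:
  2*2 = 3,   2*4 = 8,   2*8 = 12,
  4*4 = 6,   4*8 = 11,  8*8 = 13,
and  1*x = x (identity), k*l = l*k (commutative).
Pairwise Nim products:
  1 * 2 = 2
  2 * 2 = 3
  4 * 2 = 8
XOR them: 2 XOR 3 XOR 8 = 9.
Result: 7 * 2 = 9 (in Nim).

9


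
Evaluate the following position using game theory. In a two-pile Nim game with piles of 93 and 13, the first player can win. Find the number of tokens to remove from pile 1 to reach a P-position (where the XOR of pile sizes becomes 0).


Piles: 93 and 13
Current XOR: 93 XOR 13 = 80 (non-zero, so this is an N-position).
To make the XOR zero, we need to find a move that balances the piles.
For pile 1 (size 93): target = 93 XOR 80 = 13
We reduce pile 1 from 93 to 13.
Tokens removed: 93 - 13 = 80
Verification: 13 XOR 13 = 0

80


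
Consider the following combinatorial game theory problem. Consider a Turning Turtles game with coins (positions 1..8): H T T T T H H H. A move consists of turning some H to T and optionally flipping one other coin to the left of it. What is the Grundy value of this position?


Coins: H T T T T H H H
Key fact: a single head at position k behaves exactly like a Nim heap of size k (turning it to T and optionally flipping a coin at j < k corresponds to moving the heap from k to j, or to 0), and heads combine as a disjunctive sum (two heads at the same place would cancel, matching j XOR j = 0). So the Nim-value is the XOR of the 1-indexed positions of the heads.
Face-up positions (1-indexed): [1, 6, 7, 8]
XOR 0 with 1: 0 XOR 1 = 1
XOR 1 with 6: 1 XOR 6 = 7
XOR 7 with 7: 7 XOR 7 = 0
XOR 0 with 8: 0 XOR 8 = 8
Nim-value = 8

8


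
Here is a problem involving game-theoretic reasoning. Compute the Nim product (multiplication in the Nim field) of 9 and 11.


Nim multiplication is bilinear over XOR: (u XOR v) * w = (u*w) XOR (v*w).
So we split each operand into its bit components and XOR the pairwise Nim products.
9 = 1 + 8 (as XOR of powers of 2).
11 = 1 + 2 + 8 (as XOR of powers of 2).
Using the standard Nim-product table on single bits:
  2*2 = 3,   2*4 = 8,   2*8 = 12,
  4*4 = 6,   4*8 = 11,  8*8 = 13,
and  1*x = x (identity), k*l = l*k (commutative).
Pairwise Nim products:
  1 * 1 = 1
  1 * 2 = 2
  1 * 8 = 8
  8 * 1 = 8
  8 * 2 = 12
  8 * 8 = 13
XOR them: 1 XOR 2 XOR 8 XOR 8 XOR 12 XOR 13 = 2.
Result: 9 * 11 = 2 (in Nim).

2


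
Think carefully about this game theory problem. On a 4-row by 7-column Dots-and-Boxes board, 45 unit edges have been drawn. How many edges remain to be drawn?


Grid: 4 x 7 boxes, i.e. 5 rows and 8 columns of dots.
Horizontal edges: (rows + 1) * cols = 5 * 7 = 35
Vertical edges: rows * (cols + 1) = 4 * 8 = 32
Total edges: 35 + 32 = 67
Edges drawn: 45
Remaining: 67 - 45 = 22

22


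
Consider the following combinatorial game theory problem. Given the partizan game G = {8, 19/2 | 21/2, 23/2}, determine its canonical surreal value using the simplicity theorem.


Left options: {8, 19/2}, max = 19/2
Right options: {21/2, 23/2}, min = 21/2
All options are numbers and max(Left) < min(Right), so by the simplicity theorem the value is the simplest (earliest-born) number strictly between 19/2 and 21/2.
The only integer strictly between 19/2 and 21/2 is 10.
No non-integer in the interval can be simpler: if x is a non-integer in the interval, then floor(x) or ceil(x) also lies in the interval (the interval contains an integer), and both are proper prefixes of x's sign expansion, i.e. born earlier. So the game value is 10.
Game value = 10

10


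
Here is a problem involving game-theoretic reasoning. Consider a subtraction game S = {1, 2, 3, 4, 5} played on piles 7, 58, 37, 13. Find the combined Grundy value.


Subtraction set: {1, 2, 3, 4, 5}
For this subtraction set, G(n) = n mod 6 (period = max + 1 = 6).
Pile 1 (size 7): G(7) = 7 mod 6 = 1
Pile 2 (size 58): G(58) = 58 mod 6 = 4
Pile 3 (size 37): G(37) = 37 mod 6 = 1
Pile 4 (size 13): G(13) = 13 mod 6 = 1
Total Grundy value = XOR of all: 1 XOR 4 XOR 1 XOR 1 = 5

5


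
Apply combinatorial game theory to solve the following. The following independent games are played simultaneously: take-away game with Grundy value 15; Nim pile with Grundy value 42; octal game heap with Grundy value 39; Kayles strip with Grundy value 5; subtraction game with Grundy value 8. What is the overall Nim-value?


By the Sprague-Grundy theorem, the Grundy value of a sum of games is the XOR of individual Grundy values.
take-away game: Grundy value = 15. Running XOR: 0 XOR 15 = 15
Nim pile: Grundy value = 42. Running XOR: 15 XOR 42 = 37
octal game heap: Grundy value = 39. Running XOR: 37 XOR 39 = 2
Kayles strip: Grundy value = 5. Running XOR: 2 XOR 5 = 7
subtraction game: Grundy value = 8. Running XOR: 7 XOR 8 = 15
The combined Grundy value is 15.

15


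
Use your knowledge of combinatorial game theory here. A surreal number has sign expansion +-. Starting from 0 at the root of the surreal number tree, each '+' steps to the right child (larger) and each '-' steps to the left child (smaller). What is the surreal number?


Sign expansion: +-
Rule: track bounds (lo, hi), initially (-inf, +inf). On '+', the current value becomes lo and we move to the simplest number in (value, hi): value + 1 if hi = +inf, otherwise the midpoint (value + hi)/2. On '-', the current value becomes hi and we move to value - 1 if lo = -inf, otherwise the midpoint (lo + value)/2.
Start at 0.
Step 1: sign = +, move right. Bounds: (0, +inf). Value = 1
Step 2: sign = -, move left. Bounds: (0, 1). Value = 1/2
The surreal number with sign expansion +- is 1/2.

1/2


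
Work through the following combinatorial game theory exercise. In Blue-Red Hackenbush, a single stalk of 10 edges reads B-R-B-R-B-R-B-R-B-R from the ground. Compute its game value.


Edges (from ground): B-R-B-R-B-R-B-R-B-R
By Berlekamp's sign-expansion rule, a Blue-Red Hackenbush stalk has the value of the surreal number whose sign sequence is the edge sequence with B -> + and R -> -.
Sign sequence: +-+-+-+-+-
Trace the sign expansion in the surreal number tree, starting from 0:
Edge 1: B (sign +) -> bounds (0, +inf), value = 1
Edge 2: R (sign -) -> bounds (0, 1), value = 1/2
Edge 3: B (sign +) -> bounds (1/2, 1), value = 3/4
Edge 4: R (sign -) -> bounds (1/2, 3/4), value = 5/8
Edge 5: B (sign +) -> bounds (5/8, 3/4), value = 11/16
Edge 6: R (sign -) -> bounds (5/8, 11/16), value = 21/32
Edge 7: B (sign +) -> bounds (21/32, 11/16), value = 43/64
Edge 8: R (sign -) -> bounds (21/32, 43/64), value = 85/128
Edge 9: B (sign +) -> bounds (85/128, 43/64), value = 171/256
Edge 10: R (sign -) -> bounds (85/128, 171/256), value = 341/512
Game value = 341/512

341/512


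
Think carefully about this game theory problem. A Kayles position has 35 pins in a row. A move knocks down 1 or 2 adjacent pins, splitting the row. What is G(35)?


Kayles: a move removes 1 or 2 adjacent pins from a contiguous row.
Removing pins from a row of k leaves two independent rows (a, b) with a + b = k - 1 (one pin) or a + b = k - 2 (two pins); an end removal gives a = 0.
By Sprague-Grundy, G(k) = mex{ G(a) XOR G(b) } over all these splits. G(0) = 0.
G(1): splits (0,0):0^0=0 -> mex({0}) = 1
G(2): splits (0,1):0^1=1 (0,0):0^0=0 -> mex({0, 1}) = 2
G(3): splits (0,2):0^2=2 (1,1):1^1=0 (0,1):0^1=1 -> mex({0, 1, 2}) = 3
G(4): splits (0,3):0^3=3 (1,2):1^2=3 (0,2):0^2=2 (1,1):1^1=0 -> mex({0, 2, 3}) = 1
G(5): splits (0,4):0^1=1 (1,3):1^3=2 (2,2):2^2=0 (0,3):0^3=3 (1,2):1^2=3 -> mex({0, 1, 2, 3}) = 4
G(6) = mex({0, 1, 2, 4}) = 3
G(7) = mex({0, 1, 3, 4, 5}) = 2
G(8) = mex({0, 2, 3, 5, 6}) = 1
G(9) = mex({0, 1, 2, 3, 6, 7}) = 4
G(10) = mex({0, 1, 3, 4, 5, 7}) = 2
G(11) = mex({0, 1, 2, 3, 4, 5}) = 6
G(12) = mex({0, 1, 2, 3, 5, 6, 7}) = 4
G(13) = mex({0, 2, 3, 4, 6, 7}) = 1
G(14) = mex({0, 1, 4, 5, 6, 7}) = 2
G(15) = mex({0, 1, 2, 3, 4, 5, 6}) = 7
G(16) = mex({0, 2, 3, 5, 6, 7}) = 1
G(17) = mex({0, 1, 2, 3, 5, 6, 7}) = 4
G(18) = mex({0, 1, 2, 4, 5, 6}) = 3
G(19) = mex({0, 1, 3, 4, 5, 7}) = 2
G(20) = mex({0, 2, 3, 4, 5, 6, 7}) = 1
G(21) = mex({0, 1, 2, 3, 5, 6, 7}) = 4
G(22) = mex({0, 1, 2, 3, 4, 5, 7}) = 6
G(23) = mex({0, 1, 2, 3, 4, 5, 6}) = 7
G(24) = mex({0, 1, 2, 3, 5, 6, 7}) = 4
G(25) = mex({0, 2, 3, 4, 6, 7}) = 1
G(26) = mex({0, 1, 3, 4, 5, 6, 7}) = 2
G(27) = mex({0, 1, 2, 3, 4, 5, 6, 7}) = 8
G(28) = mex({0, 1, 2, 3, 4, 6, 7, 8}) = 5
G(29) = mex({0, 1, 2, 3, 5, 6, 7, 8, 9}) = 4
G(30) = mex({0, 1, 2, 3, 4, 5, 6, 9, 10}) = 7
G(31) = mex({0, 1, 3, 4, 5, 7, 10, 11}) = 2
G(32) = mex({0, 2, 3, 4, 5, 6, 7, 9, 11}) = 1
G(33) = mex({0, 1, 2, 3, 4, 5, 6, 7, 9, 12}) = 8
G(34) = mex({0, 1, 2, 3, 4, 5, 7, 8, 11, 12}) = 6
G(35) = mex({0, 1, 2, 3, 4, 5, 6, 8, 9, 10, 11}) = 7
Therefore G(35) = 7.

7


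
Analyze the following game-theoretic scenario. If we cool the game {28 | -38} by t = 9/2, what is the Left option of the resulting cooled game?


Original game: {28 | -38} (a switch {a | b} with a > b).
Cooling by t (for t below the temperature (a - b)/2 = 33) taxes each move by t: {a | b} cooled by t is {a - t | b + t}.
Cooling amount: t = 9/2
Cooled Left option: 28 - 9/2 = 47/2
Cooled Right option: -38 + 9/2 = -67/2
Cooled game: {47/2 | -67/2}
Left option = 47/2

47/2


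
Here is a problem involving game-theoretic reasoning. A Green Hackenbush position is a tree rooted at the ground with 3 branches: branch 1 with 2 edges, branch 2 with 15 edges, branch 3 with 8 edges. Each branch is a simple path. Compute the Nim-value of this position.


The tree has 3 branches from the ground vertex.
In Green Hackenbush, the Nim-value of a simple path of length k is k.
Branch 1: length 2, Nim-value = 2
Branch 2: length 15, Nim-value = 15
Branch 3: length 8, Nim-value = 8
Total Nim-value = XOR of all branch values:
0 XOR 2 = 2
2 XOR 15 = 13
13 XOR 8 = 5
Nim-value of the tree = 5

5


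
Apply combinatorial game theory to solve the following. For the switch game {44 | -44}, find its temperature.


The game is {44 | -44}, a switch {a | b} with numbers a > b.
Cooling {a | b} by t gives {a - t | b + t}, which stops being hot when a - t = b + t, i.e. at t = (a - b)/2. So the temperature of a switch is (a - b)/2.
Temperature = (Left option - Right option) / 2
= (44 - (-44)) / 2
= 88 / 2
= 44

44


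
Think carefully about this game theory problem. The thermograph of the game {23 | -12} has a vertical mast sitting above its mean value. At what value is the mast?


Game = {23 | -12}, a switch {a | b} with numbers a > b.
Its thermograph has left wall a - t and right wall b + t, which meet at t = (a - b)/2, where both equal (a + b)/2. So the mast (mean value) is at (a + b)/2.
Mean = (23 + (-12))/2 = 11/2 = 11/2

11/2


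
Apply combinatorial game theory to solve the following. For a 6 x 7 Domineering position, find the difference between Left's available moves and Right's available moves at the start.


Board is 6 x 7 (rows x cols).
Left (vertical) placements: (rows-1) * cols = 5 * 7 = 35
Right (horizontal) placements: rows * (cols-1) = 6 * 6 = 36
Advantage = Left - Right = 35 - 36 = -1

-1


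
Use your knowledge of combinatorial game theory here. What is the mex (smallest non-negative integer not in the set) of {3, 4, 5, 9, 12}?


Set = {3, 4, 5, 9, 12}
0 is NOT in the set. This is the mex.
mex = 0

0


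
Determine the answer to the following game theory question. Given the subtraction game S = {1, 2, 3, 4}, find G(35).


The subtraction set is S = {1, 2, 3, 4}.
G(k) = mex{ G(k - s) : s in S, s <= k }. We compute iteratively: G(0) = 0.
G(1) = mex({0}) = 1
G(2) = mex({0, 1}) = 2
G(3) = mex({0, 1, 2}) = 3
G(4) = mex({0, 1, 2, 3}) = 4
G(5) = mex({1, 2, 3, 4}) = 0
G(6) = mex({0, 2, 3, 4}) = 1
G(7) = mex({0, 1, 3, 4}) = 2
G(8) = mex({0, 1, 2, 4}) = 3
Observe that G(5)..G(8) = 0, 1, 2, 3 repeats G(0)..G(3) = 0, 1, 2, 3.
For k >= max(S) = 4, G(k) is determined by the previous 4 values G(k-4)..G(k-1); a window of 4 consecutive values has recurred shifted by 5, so by induction G(k + 5) = G(k) for all k >= 0: the sequence is periodic from the start with period 5.
One period: G(0..4) = 0, 1, 2, 3, 4.
35 mod 5 = 0, so G(35) = G(0) = 0.

0


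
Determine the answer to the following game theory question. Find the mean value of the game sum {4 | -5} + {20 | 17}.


G1 = {4 | -5}, G2 = {20 | 17}
Each is a switch {a | b} with numbers a > b; its mean value is (a + b)/2, and mean value is additive over game sums: m(G1 + G2) = m(G1) + m(G2).
Mean of G1 = (4 + (-5))/2 = -1/2 = -1/2
Mean of G2 = (20 + (17))/2 = 37/2 = 37/2
Mean of G1 + G2 = -1/2 + 37/2 = 18

18


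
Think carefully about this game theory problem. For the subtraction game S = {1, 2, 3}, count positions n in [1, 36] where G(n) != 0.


Subtraction set S = {1, 2, 3}, so G(n) = n mod 4.
G(n) = 0 when n is a multiple of 4.
Multiples of 4 in [1, 36]: 9
N-positions (nonzero Grundy) = 36 - 9 = 27

27


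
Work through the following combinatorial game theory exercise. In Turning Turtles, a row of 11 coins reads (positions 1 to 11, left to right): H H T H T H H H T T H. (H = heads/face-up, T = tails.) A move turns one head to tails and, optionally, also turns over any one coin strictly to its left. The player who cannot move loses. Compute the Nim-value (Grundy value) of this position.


Coins: H H T H T H H H T T H
Key fact: a single head at position k behaves exactly like a Nim heap of size k (turning it to T and optionally flipping a coin at j < k corresponds to moving the heap from k to j, or to 0), and heads combine as a disjunctive sum (two heads at the same place would cancel, matching j XOR j = 0). So the Nim-value is the XOR of the 1-indexed positions of the heads.
Face-up positions (1-indexed): [1, 2, 4, 6, 7, 8, 11]
XOR 0 with 1: 0 XOR 1 = 1
XOR 1 with 2: 1 XOR 2 = 3
XOR 3 with 4: 3 XOR 4 = 7
XOR 7 with 6: 7 XOR 6 = 1
XOR 1 with 7: 1 XOR 7 = 6
XOR 6 with 8: 6 XOR 8 = 14
XOR 14 with 11: 14 XOR 11 = 5
Nim-value = 5

5


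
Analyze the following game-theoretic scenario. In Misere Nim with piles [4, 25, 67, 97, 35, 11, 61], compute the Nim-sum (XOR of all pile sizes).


We need the XOR (exclusive or) of all pile sizes.
After XOR-ing pile 1 (size 4): 0 XOR 4 = 4
After XOR-ing pile 2 (size 25): 4 XOR 25 = 29
After XOR-ing pile 3 (size 67): 29 XOR 67 = 94
After XOR-ing pile 4 (size 97): 94 XOR 97 = 63
After XOR-ing pile 5 (size 35): 63 XOR 35 = 28
After XOR-ing pile 6 (size 11): 28 XOR 11 = 23
After XOR-ing pile 7 (size 61): 23 XOR 61 = 42
The Nim-value of this position is 42.

42


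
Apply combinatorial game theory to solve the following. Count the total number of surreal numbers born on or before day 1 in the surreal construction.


Day 0: {|} = 0 is born. Count = 1.
Day n: the number of surreal numbers born by day n is 2^(n+1) - 1.
By day 0: 2^1 - 1 = 1
By day 1: 2^2 - 1 = 3
By day 1: 3 surreal numbers.

3


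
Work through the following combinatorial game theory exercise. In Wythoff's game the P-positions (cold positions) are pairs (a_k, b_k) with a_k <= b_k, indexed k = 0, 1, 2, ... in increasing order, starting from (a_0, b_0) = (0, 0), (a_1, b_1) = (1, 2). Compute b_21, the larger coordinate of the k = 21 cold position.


By Wythoff's theorem, a_k = floor(k * phi) and b_k = floor(k * phi^2) = a_k + k, where phi = (1 + sqrt(5))/2 is the golden ratio.
phi = (1 + sqrt(5))/2 = 1.618034
phi^2 = phi + 1 = 2.618034
k = 21
k * phi^2 = 21 * 2.618034 = 54.978714
b_21 = floor(k * phi^2) = 54 (check: a_21 + k = 33 + 21 = 54)

54


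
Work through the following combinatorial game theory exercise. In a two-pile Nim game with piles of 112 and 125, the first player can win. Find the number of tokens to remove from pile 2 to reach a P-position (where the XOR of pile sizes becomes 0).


Piles: 112 and 125
Current XOR: 112 XOR 125 = 13 (non-zero, so this is an N-position).
To make the XOR zero, we need to find a move that balances the piles.
For pile 2 (size 125): target = 125 XOR 13 = 112
We reduce pile 2 from 125 to 112.
Tokens removed: 125 - 112 = 13
Verification: 112 XOR 112 = 0

13


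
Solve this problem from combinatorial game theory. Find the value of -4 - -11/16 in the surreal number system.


x = -4, y = -11/16
Converting to common denominator: 16
x = -64/16, y = -11/16
x - y = -4 - -11/16 = -53/16

-53/16


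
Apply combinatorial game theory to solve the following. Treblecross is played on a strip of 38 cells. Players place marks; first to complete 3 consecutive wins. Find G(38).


Treblecross: place X on empty cells; 3-in-a-row wins.
Playing within two cells of an existing X lets the opponent win at once, so sensible play treats the cells i-2..i+2 around each X as dead. The player left with no safe cell loses, so this is a normal-play take-away game on strips of safe cells.
Placing X at cell i (0-indexed) of a strip of k safe cells leaves independent strips of sizes max(0, i-2) and max(0, k-i-3). Hence G(k) = mex{ G(max(0,i-2)) XOR G(max(0,k-i-3)) : 0 <= i < k }, with G(0) = 0.
G(1): splits (0,0):0^0=0 -> mex({0}) = 1
G(2): splits (0,0):0^0=0 -> mex({0}) = 1
G(3): splits (0,0):0^0=0 -> mex({0}) = 1
G(4): splits (0,1):0^1=1 (0,0):0^0=0 -> mex({0, 1}) = 2
G(5): splits (0,2):0^1=1 (0,1):0^1=1 (0,0):0^0=0 -> mex({0, 1}) = 2
G(6) = mex({1}) = 0
G(7) = mex({0, 1, 2}) = 3
G(8) = mex({0, 1, 2}) = 3
G(9) = mex({0, 2}) = 1
G(10) = mex({0, 2, 3}) = 1
G(11) = mex({0, 3}) = 1
G(12) = mex({1, 3}) = 0
G(13) = mex({0, 1, 2, 3}) = 4
G(14) = mex({0, 1, 2}) = 3
G(15) = mex({0, 1, 2}) = 3
G(16) = mex({0, 1, 2, 4}) = 3
G(17) = mex({0, 1, 3, 4}) = 2
G(18) = mex({0, 1, 3, 4}) = 2
G(19) = mex({0, 1, 3, 5}) = 2
G(20) = mex({0, 1, 2, 3, 5}) = 4
G(21) = mex({0, 1, 2, 3, 5}) = 4
G(22) = mex({1, 2, 6}) = 0
G(23) = mex({0, 1, 2, 3, 4, 6}) = 5
G(24) = mex({0, 1, 2, 3, 4}) = 5
G(25) = mex({0, 1, 3, 4, 7}) = 2
G(26) = mex({0, 1, 3, 4, 5, 7}) = 2
G(27) = mex({0, 1, 3, 5}) = 2
G(28) = mex({0, 1, 2, 5}) = 3
G(29) = mex({0, 1, 2, 4, 5, 6}) = 3
G(30) = mex({1, 2, 4, 6}) = 0
G(31) = mex({0, 1, 2, 3, 4, 6}) = 5
G(32) = mex({1, 2, 3, 4, 7}) = 0
G(33) = mex({0, 3, 7}) = 1
G(34) = mex({0, 2, 3, 5, 7}) = 1
G(35) = mex({0, 2, 3, 5, 6}) = 1
G(36) = mex({0, 1, 2, 5, 6}) = 3
G(37) = mex({0, 1, 2, 4, 5, 6}) = 3
G(38) = mex({0, 1, 2, 4}) = 3
Therefore G(38) = 3.

3


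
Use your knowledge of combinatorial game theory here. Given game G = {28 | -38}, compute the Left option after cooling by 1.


Original game: {28 | -38} (a switch {a | b} with a > b).
Cooling by t (for t below the temperature (a - b)/2 = 33) taxes each move by t: {a | b} cooled by t is {a - t | b + t}.
Cooling amount: t = 1
Cooled Left option: 28 - 1 = 27
Cooled Right option: -38 + 1 = -37
Cooled game: {27 | -37}
Left option = 27

27


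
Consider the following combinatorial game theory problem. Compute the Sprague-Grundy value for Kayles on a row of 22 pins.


Kayles: a move removes 1 or 2 adjacent pins from a contiguous row.
Removing pins from a row of k leaves two independent rows (a, b) with a + b = k - 1 (one pin) or a + b = k - 2 (two pins); an end removal gives a = 0.
By Sprague-Grundy, G(k) = mex{ G(a) XOR G(b) } over all these splits. G(0) = 0.
G(1): splits (0,0):0^0=0 -> mex({0}) = 1
G(2): splits (0,1):0^1=1 (0,0):0^0=0 -> mex({0, 1}) = 2
G(3): splits (0,2):0^2=2 (1,1):1^1=0 (0,1):0^1=1 -> mex({0, 1, 2}) = 3
G(4): splits (0,3):0^3=3 (1,2):1^2=3 (0,2):0^2=2 (1,1):1^1=0 -> mex({0, 2, 3}) = 1
G(5): splits (0,4):0^1=1 (1,3):1^3=2 (2,2):2^2=0 (0,3):0^3=3 (1,2):1^2=3 -> mex({0, 1, 2, 3}) = 4
G(6) = mex({0, 1, 2, 4}) = 3
G(7) = mex({0, 1, 3, 4, 5}) = 2
G(8) = mex({0, 2, 3, 5, 6}) = 1
G(9) = mex({0, 1, 2, 3, 6, 7}) = 4
G(10) = mex({0, 1, 3, 4, 5, 7}) = 2
G(11) = mex({0, 1, 2, 3, 4, 5}) = 6
G(12) = mex({0, 1, 2, 3, 5, 6, 7}) = 4
G(13) = mex({0, 2, 3, 4, 6, 7}) = 1
G(14) = mex({0, 1, 4, 5, 6, 7}) = 2
G(15) = mex({0, 1, 2, 3, 4, 5, 6}) = 7
G(16) = mex({0, 2, 3, 5, 6, 7}) = 1
G(17) = mex({0, 1, 2, 3, 5, 6, 7}) = 4
G(18) = mex({0, 1, 2, 4, 5, 6}) = 3
G(19) = mex({0, 1, 3, 4, 5, 7}) = 2
G(20) = mex({0, 2, 3, 4, 5, 6, 7}) = 1
G(21) = mex({0, 1, 2, 3, 5, 6, 7}) = 4
G(22) = mex({0, 1, 2, 3, 4, 5, 7}) = 6
Therefore G(22) = 6.

6


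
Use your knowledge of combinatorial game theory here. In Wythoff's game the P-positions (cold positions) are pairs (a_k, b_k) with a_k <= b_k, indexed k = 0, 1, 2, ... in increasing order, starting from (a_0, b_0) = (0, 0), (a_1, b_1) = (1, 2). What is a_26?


By Wythoff's theorem, a_k = floor(k * phi) and b_k = floor(k * phi^2) = a_k + k, where phi = (1 + sqrt(5))/2 is the golden ratio.
phi = (1 + sqrt(5))/2 = 1.618034
k = 26
k * phi = 26 * 1.618034 = 42.068884
a_26 = floor(k * phi) = 42

42


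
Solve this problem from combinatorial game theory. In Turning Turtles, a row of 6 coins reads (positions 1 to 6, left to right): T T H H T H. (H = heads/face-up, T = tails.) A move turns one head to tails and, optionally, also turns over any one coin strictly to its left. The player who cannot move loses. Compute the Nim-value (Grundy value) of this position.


Coins: T T H H T H
Key fact: a single head at position k behaves exactly like a Nim heap of size k (turning it to T and optionally flipping a coin at j < k corresponds to moving the heap from k to j, or to 0), and heads combine as a disjunctive sum (two heads at the same place would cancel, matching j XOR j = 0). So the Nim-value is the XOR of the 1-indexed positions of the heads.
Face-up positions (1-indexed): [3, 4, 6]
XOR 0 with 3: 0 XOR 3 = 3
XOR 3 with 4: 3 XOR 4 = 7
XOR 7 with 6: 7 XOR 6 = 1
Nim-value = 1

1


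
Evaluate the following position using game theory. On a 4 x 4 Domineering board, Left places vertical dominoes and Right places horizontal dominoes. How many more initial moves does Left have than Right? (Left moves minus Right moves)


Board is 4 x 4 (rows x cols).
Left (vertical) placements: (rows-1) * cols = 3 * 4 = 12
Right (horizontal) placements: rows * (cols-1) = 4 * 3 = 12
Advantage = Left - Right = 12 - 12 = 0

0


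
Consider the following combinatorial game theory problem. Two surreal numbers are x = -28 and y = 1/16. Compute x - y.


x = -28, y = 1/16
Converting to common denominator: 16
x = -448/16, y = 1/16
x - y = -28 - 1/16 = -449/16

-449/16


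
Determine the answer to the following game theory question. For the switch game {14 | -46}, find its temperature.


The game is {14 | -46}, a switch {a | b} with numbers a > b.
Cooling {a | b} by t gives {a - t | b + t}, which stops being hot when a - t = b + t, i.e. at t = (a - b)/2. So the temperature of a switch is (a - b)/2.
Temperature = (Left option - Right option) / 2
= (14 - (-46)) / 2
= 60 / 2
= 30

30


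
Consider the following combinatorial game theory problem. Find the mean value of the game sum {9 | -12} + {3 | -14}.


G1 = {9 | -12}, G2 = {3 | -14}
Each is a switch {a | b} with numbers a > b; its mean value is (a + b)/2, and mean value is additive over game sums: m(G1 + G2) = m(G1) + m(G2).
Mean of G1 = (9 + (-12))/2 = -3/2 = -3/2
Mean of G2 = (3 + (-14))/2 = -11/2 = -11/2
Mean of G1 + G2 = -3/2 + -11/2 = -7

-7


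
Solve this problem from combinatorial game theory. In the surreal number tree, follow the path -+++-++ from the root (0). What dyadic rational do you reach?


Sign expansion: -+++-++
Rule: track bounds (lo, hi), initially (-inf, +inf). On '+', the current value becomes lo and we move to the simplest number in (value, hi): value + 1 if hi = +inf, otherwise the midpoint (value + hi)/2. On '-', the current value becomes hi and we move to value - 1 if lo = -inf, otherwise the midpoint (lo + value)/2.
Start at 0.
Step 1: sign = -, move left. Bounds: (-inf, 0). Value = -1
Step 2: sign = +, move right. Bounds: (-1, 0). Value = -1/2
Step 3: sign = +, move right. Bounds: (-1/2, 0). Value = -1/4
Step 4: sign = +, move right. Bounds: (-1/4, 0). Value = -1/8
Step 5: sign = -, move left. Bounds: (-1/4, -1/8). Value = -3/16
Step 6: sign = +, move right. Bounds: (-3/16, -1/8). Value = -5/32
Step 7: sign = +, move right. Bounds: (-5/32, -1/8). Value = -9/64
The surreal number with sign expansion -+++-++ is -9/64.

-9/64


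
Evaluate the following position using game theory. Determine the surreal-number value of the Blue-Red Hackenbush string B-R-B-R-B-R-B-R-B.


Edges (from ground): B-R-B-R-B-R-B-R-B
By Berlekamp's sign-expansion rule, a Blue-Red Hackenbush stalk has the value of the surreal number whose sign sequence is the edge sequence with B -> + and R -> -.
Sign sequence: +-+-+-+-+
Trace the sign expansion in the surreal number tree, starting from 0:
Edge 1: B (sign +) -> bounds (0, +inf), value = 1
Edge 2: R (sign -) -> bounds (0, 1), value = 1/2
Edge 3: B (sign +) -> bounds (1/2, 1), value = 3/4
Edge 4: R (sign -) -> bounds (1/2, 3/4), value = 5/8
Edge 5: B (sign +) -> bounds (5/8, 3/4), value = 11/16
Edge 6: R (sign -) -> bounds (5/8, 11/16), value = 21/32
Edge 7: B (sign +) -> bounds (21/32, 11/16), value = 43/64
Edge 8: R (sign -) -> bounds (21/32, 43/64), value = 85/128
Edge 9: B (sign +) -> bounds (85/128, 43/64), value = 171/256
Game value = 171/256

171/256


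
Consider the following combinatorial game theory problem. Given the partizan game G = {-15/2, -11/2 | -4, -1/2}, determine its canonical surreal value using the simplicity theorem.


Left options: {-15/2, -11/2}, max = -11/2
Right options: {-4, -1/2}, min = -4
All options are numbers and max(Left) < min(Right), so by the simplicity theorem the value is the simplest (earliest-born) number strictly between -11/2 and -4.
The only integer strictly between -11/2 and -4 is -5.
No non-integer in the interval can be simpler: if x is a non-integer in the interval, then floor(x) or ceil(x) also lies in the interval (the interval contains an integer), and both are proper prefixes of x's sign expansion, i.e. born earlier. So the game value is -5.
Game value = -5

-5


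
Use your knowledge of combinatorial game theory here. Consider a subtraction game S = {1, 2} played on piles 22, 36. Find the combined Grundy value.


Subtraction set: {1, 2}
For this subtraction set, G(n) = n mod 3 (period = max + 1 = 3).
Pile 1 (size 22): G(22) = 22 mod 3 = 1
Pile 2 (size 36): G(36) = 36 mod 3 = 0
Total Grundy value = XOR of all: 1 XOR 0 = 1

1


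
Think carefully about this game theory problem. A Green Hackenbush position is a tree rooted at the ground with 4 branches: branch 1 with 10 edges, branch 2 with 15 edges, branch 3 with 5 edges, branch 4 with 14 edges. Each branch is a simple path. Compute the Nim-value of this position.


The tree has 4 branches from the ground vertex.
In Green Hackenbush, the Nim-value of a simple path of length k is k.
Branch 1: length 10, Nim-value = 10
Branch 2: length 15, Nim-value = 15
Branch 3: length 5, Nim-value = 5
Branch 4: length 14, Nim-value = 14
Total Nim-value = XOR of all branch values:
0 XOR 10 = 10
10 XOR 15 = 5
5 XOR 5 = 0
0 XOR 14 = 14
Nim-value of the tree = 14

14


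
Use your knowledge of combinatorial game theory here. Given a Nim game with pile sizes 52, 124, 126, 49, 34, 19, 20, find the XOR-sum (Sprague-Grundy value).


We need the XOR (exclusive or) of all pile sizes.
After XOR-ing pile 1 (size 52): 0 XOR 52 = 52
After XOR-ing pile 2 (size 124): 52 XOR 124 = 72
After XOR-ing pile 3 (size 126): 72 XOR 126 = 54
After XOR-ing pile 4 (size 49): 54 XOR 49 = 7
After XOR-ing pile 5 (size 34): 7 XOR 34 = 37
After XOR-ing pile 6 (size 19): 37 XOR 19 = 54
After XOR-ing pile 7 (size 20): 54 XOR 20 = 34
The Nim-value of this position is 34.

34


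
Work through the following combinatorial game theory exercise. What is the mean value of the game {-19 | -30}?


Game = {-19 | -30}, a switch {a | b} with numbers a > b.
Its thermograph has left wall a - t and right wall b + t, which meet at t = (a - b)/2, where both equal (a + b)/2. So the mast (mean value) is at (a + b)/2.
Mean = (-19 + (-30))/2 = -49/2 = -49/2

-49/2


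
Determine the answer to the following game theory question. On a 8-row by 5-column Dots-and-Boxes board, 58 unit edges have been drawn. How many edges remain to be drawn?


Grid: 8 x 5 boxes, i.e. 9 rows and 6 columns of dots.
Horizontal edges: (rows + 1) * cols = 9 * 5 = 45
Vertical edges: rows * (cols + 1) = 8 * 6 = 48
Total edges: 45 + 48 = 93
Edges drawn: 58
Remaining: 93 - 58 = 35

35


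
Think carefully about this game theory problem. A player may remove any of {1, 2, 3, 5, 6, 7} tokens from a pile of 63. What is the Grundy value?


The subtraction set is S = {1, 2, 3, 5, 6, 7}.
G(k) = mex{ G(k - s) : s in S, s <= k }. We compute iteratively: G(0) = 0.
G(1) = mex({0}) = 1
G(2) = mex({0, 1}) = 2
G(3) = mex({0, 1, 2}) = 3
G(4) = mex({1, 2, 3}) = 0
G(5) = mex({0, 2, 3}) = 1
G(6) = mex({0, 1, 3}) = 2
G(7) = mex({0, 1, 2}) = 3
G(8) = mex({1, 2, 3}) = 0
G(9) = mex({0, 2, 3}) = 1
G(10) = mex({0, 1, 3}) = 2
Observe that G(4)..G(10) = 0, 1, 2, 3, 0, 1, 2 repeats G(0)..G(6) = 0, 1, 2, 3, 0, 1, 2.
For k >= max(S) = 7, G(k) is determined by the previous 7 values G(k-7)..G(k-1); a window of 7 consecutive values has recurred shifted by 4, so by induction G(k + 4) = G(k) for all k >= 0: the sequence is periodic from the start with period 4.
One period: G(0..3) = 0, 1, 2, 3.
63 mod 4 = 3, so G(63) = G(3) = 3.

3


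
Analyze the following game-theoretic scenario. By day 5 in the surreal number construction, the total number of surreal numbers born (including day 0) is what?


Day 0: {|} = 0 is born. Count = 1.
Day n: the number of surreal numbers born by day n is 2^(n+1) - 1.
By day 0: 2^1 - 1 = 1
By day 1: 2^2 - 1 = 3
By day 2: 2^3 - 1 = 7
By day 3: 2^4 - 1 = 15
By day 4: 2^5 - 1 = 31
By day 5: 2^6 - 1 = 63
By day 5: 63 surreal numbers.

63


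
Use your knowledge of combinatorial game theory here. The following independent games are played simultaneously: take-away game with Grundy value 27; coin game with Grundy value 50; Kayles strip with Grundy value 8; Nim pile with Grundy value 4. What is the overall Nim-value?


By the Sprague-Grundy theorem, the Grundy value of a sum of games is the XOR of individual Grundy values.
take-away game: Grundy value = 27. Running XOR: 0 XOR 27 = 27
coin game: Grundy value = 50. Running XOR: 27 XOR 50 = 41
Kayles strip: Grundy value = 8. Running XOR: 41 XOR 8 = 33
Nim pile: Grundy value = 4. Running XOR: 33 XOR 4 = 37
The combined Grundy value is 37.

37


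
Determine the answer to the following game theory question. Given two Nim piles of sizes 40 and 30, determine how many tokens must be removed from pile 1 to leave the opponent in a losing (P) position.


Piles: 40 and 30
Current XOR: 40 XOR 30 = 54 (non-zero, so this is an N-position).
To make the XOR zero, we need to find a move that balances the piles.
For pile 1 (size 40): target = 40 XOR 54 = 30
We reduce pile 1 from 40 to 30.
Tokens removed: 40 - 30 = 10
Verification: 30 XOR 30 = 0

10
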